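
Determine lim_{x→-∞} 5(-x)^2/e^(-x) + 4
The quotient is an ∞/∞ indeterminate form as x → -∞.
Compare growth rates of the dominant terms (exponentials ≫ polynomials ≫ logarithms), or apply L'Hôpital's rule; the quotient → 0.
Adding the constant: 0 + 4 = 4. Limit = 4.

Final answer: 4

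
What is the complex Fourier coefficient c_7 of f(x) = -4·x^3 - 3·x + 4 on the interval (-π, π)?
Compute the real Fourier coefficients first: a_7 = 0, b_7 = -8·π^2/7 - 246/343.
Then c_7 = (a_7 − i·b_7)/2 = 123·i/343 + 4·i·π^2/7.

Final answer: 123·i/343 + 4·i·π^2/7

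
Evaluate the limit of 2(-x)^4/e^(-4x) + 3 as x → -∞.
The quotient is an ∞/∞ indeterminate form as x → -∞.
Compare growth rates of the dominant terms (exponentials ≫ polynomials ≫ logarithms), or apply L'Hôpital's rule; the quotient → 0.
Adding the constant: 0 + 3 = 3. Limit = 3.

Final answer: 3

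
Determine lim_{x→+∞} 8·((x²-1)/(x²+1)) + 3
Evaluate the dominant behaviour as x → +∞; each term tends to a finite value or vanishes.
Limit = 11.

Final answer: 11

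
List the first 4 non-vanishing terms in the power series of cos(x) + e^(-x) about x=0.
x^4/12 - x^3/6 - x + 2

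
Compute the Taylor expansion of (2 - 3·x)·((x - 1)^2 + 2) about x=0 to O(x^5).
-3·x^3 + 8·x^2 - 13·x + 6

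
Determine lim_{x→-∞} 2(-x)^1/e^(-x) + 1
The quotient is an ∞/∞ indeterminate form as x → -∞.
Compare growth rates of the dominant terms (exponentials ≫ polynomials ≫ logarithms), or apply L'Hôpital's rule; the quotient → 0.
Adding the constant: 0 + 1 = 1. Limit = 1.

Final answer: 1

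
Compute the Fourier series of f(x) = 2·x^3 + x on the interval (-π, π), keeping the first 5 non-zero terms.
(-22 + 4·π^2)·sin(x) + (2 - 2·π^2)·sin(2·x) + (-2/9 + 4·π^2/3)·sin(3·x) + (-π^2 - 1/8)·sin(4·x) + (26/125 + 4·π^2/5)·sin(5·x)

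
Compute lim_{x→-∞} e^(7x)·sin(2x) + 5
Evaluate the dominant behaviour as x → -∞; each term tends to a finite value or vanishes.
Limit = 5.

Final answer: 5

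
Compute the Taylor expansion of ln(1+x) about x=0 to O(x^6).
x^5/5 - x^4/4 + x^3/3 - x^2/2 + x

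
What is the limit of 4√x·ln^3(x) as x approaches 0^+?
This is a 0·∞ indeterminate form at x → 0⁺.
Rewrite the product as 4·ln^3(x) / x^(-1/2) and apply L'Hôpital, or use the standard hierarchy x^(-1/2) ≫ |ln x|^3 as x → 0⁺.
The indeterminate product → 0, so the limit = 0.

Final answer: 0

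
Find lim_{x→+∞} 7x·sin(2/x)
As x → +∞: let u = 2/x → 0⁺; then 7·x·sin(2/x) = 7·2·sin(u)/u → 7·2·1 = 14.
Limit = 14.

Final answer: 14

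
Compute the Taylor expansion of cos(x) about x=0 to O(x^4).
1 - x^2/2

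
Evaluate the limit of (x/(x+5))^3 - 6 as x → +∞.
As x → +∞: x/(x+5) = 1/(1 + 5/x) → 1, and the 3rd power of a limit-1 base also → 1; with the additive constant, 1 - 6 = -5.
Limit = -5.

Final answer: -5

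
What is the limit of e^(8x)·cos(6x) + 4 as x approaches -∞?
Evaluate the dominant behaviour as x → -∞; each term tends to a finite value or vanishes.
Limit = 4.

Final answer: 4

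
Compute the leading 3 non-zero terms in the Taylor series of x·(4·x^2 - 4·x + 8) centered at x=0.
4·x^3 - 4·x^2 + 8·x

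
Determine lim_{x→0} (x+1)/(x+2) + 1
Direct substitution at x = 0 gives 3/2.

Final answer: 3/2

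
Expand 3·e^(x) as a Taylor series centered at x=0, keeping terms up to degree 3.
x^3/2 + 3·x^2/2 + 3·x + 3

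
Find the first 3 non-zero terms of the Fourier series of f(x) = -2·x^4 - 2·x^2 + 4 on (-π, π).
(-88 + 16·π^2)·cos(x) + (4 - 4·π^2)·cos(2·x) - 2·π^4/5 - 2·π^2/3 + 4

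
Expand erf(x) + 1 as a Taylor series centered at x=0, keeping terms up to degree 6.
x^5/(5·√(π)) - 2·x^3/(3·√(π)) + 2·x/√(π) + 1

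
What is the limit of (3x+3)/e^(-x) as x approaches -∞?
This is an ∞/∞ indeterminate form as x → -∞.
Compare growth rates of the dominant terms (exponentials ≫ polynomials ≫ logarithms), or apply L'Hôpital's rule; the quotient → 0.
Limit = 0.

Final answer: 0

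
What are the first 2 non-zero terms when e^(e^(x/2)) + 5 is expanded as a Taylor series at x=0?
e·x/2 + e + 5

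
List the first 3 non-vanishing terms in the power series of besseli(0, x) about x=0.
x^4/64 + x^2/4 + 1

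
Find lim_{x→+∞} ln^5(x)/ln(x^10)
This is an ∞/∞ indeterminate form as x → +∞.
Write ln(x^10) = 10·ln(x), reducing the quotient to ln^4(x)/10 → ∞.
Limit = ∞.

Final answer: ∞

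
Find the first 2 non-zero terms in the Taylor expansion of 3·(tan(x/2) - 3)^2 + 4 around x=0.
31 - 9·x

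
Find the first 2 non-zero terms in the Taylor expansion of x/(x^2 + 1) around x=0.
-x^3 + x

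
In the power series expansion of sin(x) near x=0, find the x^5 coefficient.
Expand to order 5: sin(x) = x^5/120 - x^3/6 + x + O(x^6).
The coefficient of x^5 is 1/120.

Final answer: 1/120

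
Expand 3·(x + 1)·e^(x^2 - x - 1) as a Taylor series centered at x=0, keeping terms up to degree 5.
11·x^5·e^(-1)/10 - 3·x^4·e^(-1)/8 + x^3·e^(-1) + 3·x^2·e^(-1)/2 + 3·e^(-1)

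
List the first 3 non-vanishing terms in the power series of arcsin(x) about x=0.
3·x^5/40 + x^3/6 + x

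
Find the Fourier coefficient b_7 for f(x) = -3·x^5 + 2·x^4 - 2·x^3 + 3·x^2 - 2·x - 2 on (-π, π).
b_7 = (1/π) ∫_{-π}^{π} f(x)·sin(7x) dx.
Evaluate the integral (use parity and integration by parts as needed): b_7 = -6·π^4/7 - 76·π^2/343 - 9148/16807.

Final answer: -6·π^4/7 - 76·π^2/343 - 9148/16807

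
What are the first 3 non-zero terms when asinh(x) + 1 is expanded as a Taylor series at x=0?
-x^3/6 + x + 1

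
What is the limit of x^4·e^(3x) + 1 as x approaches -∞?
The product is a 0·∞ indeterminate form at x → -∞.
Rewrite the product as x^4 / e^(-3x) (an ∞/∞ form) and apply L'Hôpital, or use the standard hierarchy e^(3|x|) ≫ |x^4| as x → -∞.
The indeterminate product → 0, so the limit = 1.

Final answer: 1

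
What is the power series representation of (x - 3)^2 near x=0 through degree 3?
x^2 - 6·x + 9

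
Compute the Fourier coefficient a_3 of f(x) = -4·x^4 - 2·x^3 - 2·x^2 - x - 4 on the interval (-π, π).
a_3 = (1/π) ∫_{-π}^{π} f(x)·cos(3x) dx.
Evaluate the integral (use parity and integration by parts as needed): a_3 = -40/27 + 32·π^2/9.

Final answer: -40/27 + 32·π^2/9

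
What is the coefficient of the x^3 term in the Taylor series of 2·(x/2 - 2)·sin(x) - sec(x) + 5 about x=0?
Expand to order 3: 2·(x/2 - 2)·sin(x) - sec(x) + 5 = 2·x^3/3 + x^2/2 - 4·x + 4 + O(x^4).
The coefficient of x^3 is 2/3.

Final answer: 2/3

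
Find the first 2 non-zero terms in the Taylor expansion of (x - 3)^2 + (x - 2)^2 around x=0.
13 - 10·x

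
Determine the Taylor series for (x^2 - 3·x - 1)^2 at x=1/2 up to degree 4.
81/16 + 9·(x - 1/2) - (x - 1/2)^2/2 - 4·(x - 1/2)^3 + (x - 1/2)^4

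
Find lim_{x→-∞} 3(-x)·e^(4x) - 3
The product is a 0·∞ indeterminate form at x → -∞.
Rewrite the product as 3(-x) / e^(-4x) (an ∞/∞ form) and apply L'Hôpital, or use the standard hierarchy e^(4|x|) ≫ |(-x)| as x → -∞.
The indeterminate product → 0, so the limit = -3.

Final answer: -3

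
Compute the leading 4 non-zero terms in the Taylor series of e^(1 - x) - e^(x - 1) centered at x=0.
x^3·(-e/6 - e^(-1)/6) + x^2·(-e^(-1)/2 + e/2) + x·(-e - e^(-1)) - e^(-1) + e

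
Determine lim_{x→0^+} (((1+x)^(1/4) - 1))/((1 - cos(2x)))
Both numerator and denominator → 0 as x → 0^+; this is a 0/0 indeterminate form.
Expand each to leading order near x = 0: numerator ~ x/4, denominator ~ 2·x^2.
The limit of the ratio is ∞.

Final answer: ∞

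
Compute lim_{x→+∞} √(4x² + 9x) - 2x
As x → +∞: multiply by the conjugate to get (9x)/(√(4x²+9x)+2x); the denominator ~ 4x, so the limit is 9/4.
Limit = 9/4.

Final answer: 9/4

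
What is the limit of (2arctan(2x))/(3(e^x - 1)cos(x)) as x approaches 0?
Both numerator and denominator → 0 as x → 0; this is a 0/0 indeterminate form.
Expand each to leading order near x = 0: numerator ~ 4·x, denominator ~ 3·x.
The limit of the ratio is 4/3.

Final answer: 4/3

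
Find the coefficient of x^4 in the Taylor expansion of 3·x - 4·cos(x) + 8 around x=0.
Expand to order 4: 3·x - 4·cos(x) + 8 = -x^4/6 + 2·x^2 + 3·x + 4 + O(x^5).
The coefficient of x^4 is -1/6.

Final answer: -1/6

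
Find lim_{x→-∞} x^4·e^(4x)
This is a 0·∞ indeterminate form at x → -∞.
Rewrite the product as x^4 / e^(-4x) (an ∞/∞ form) and apply L'Hôpital, or use the standard hierarchy e^(4|x|) ≫ |x^4| as x → -∞.
The indeterminate product → 0, so the limit = 0.

Final answer: 0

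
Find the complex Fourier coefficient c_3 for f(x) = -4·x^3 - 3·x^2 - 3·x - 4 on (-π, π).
Compute the real Fourier coefficients first: a_3 = 4/3, b_3 = -8·π^2/3 - 2/9.
Then c_3 = (a_3 − i·b_3)/2 = 2/3 + i/9 + 4·i·π^2/3.

Final answer: 2/3 + i/9 + 4·i·π^2/3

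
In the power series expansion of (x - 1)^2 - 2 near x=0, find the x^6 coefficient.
Expand to order 6: (x - 1)^2 - 2 = x^2 - 2·x - 1 + O(x^7).
The coefficient of x^6 is 0.

Final answer: 0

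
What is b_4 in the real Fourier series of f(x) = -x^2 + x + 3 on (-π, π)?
b_4 = (1/π) ∫_{-π}^{π} f(x)·sin(4x) dx.
Evaluate the integral (use parity and integration by parts as needed): b_4 = -1/2.

Final answer: -1/2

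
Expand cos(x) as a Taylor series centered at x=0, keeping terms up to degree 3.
1 - x^2/2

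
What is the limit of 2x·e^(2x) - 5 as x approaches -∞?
The product is a 0·∞ indeterminate form at x → -∞.
Rewrite the product as 2x / e^(-2x) (an ∞/∞ form) and apply L'Hôpital, or use the standard hierarchy e^(2|x|) ≫ |x| as x → -∞.
The indeterminate product → 0, so the limit = -5.

Final answer: -5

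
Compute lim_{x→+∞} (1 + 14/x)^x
As x → +∞: this is the defining limit (1 + 14/x)^x → e^14.
Limit = e^(14).

Final answer: e^(14)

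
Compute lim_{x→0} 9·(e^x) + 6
Direct substitution at x = 0 gives 15.

Final answer: 15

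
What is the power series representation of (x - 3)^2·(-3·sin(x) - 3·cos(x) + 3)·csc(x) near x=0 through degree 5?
19·x^5/80 - 3·x^4/4 + 21·x^3/8 - 12·x^2 + 63·x/2 - 27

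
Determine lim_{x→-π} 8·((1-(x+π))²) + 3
Direct substitution at x = -π gives 11.

Final answer: 11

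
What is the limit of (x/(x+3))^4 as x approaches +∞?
As x → +∞: x/(x+3) = 1/(1 + 3/x) → 1, and the 4th power of a limit-1 base also → 1.
Limit = 1.

Final answer: 1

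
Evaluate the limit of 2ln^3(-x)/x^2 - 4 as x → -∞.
The quotient is an ∞/∞ indeterminate form as x → -∞.
Compare growth rates of the dominant terms (exponentials ≫ polynomials ≫ logarithms), or apply L'Hôpital's rule; the quotient → 0.
Adding the constant: 0 - 4 = -4. Limit = -4.

Final answer: -4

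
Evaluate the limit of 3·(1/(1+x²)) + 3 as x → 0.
Direct substitution at x = 0 gives 6.

Final answer: 6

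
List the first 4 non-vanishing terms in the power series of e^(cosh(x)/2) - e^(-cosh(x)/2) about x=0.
x^6·(-11·e^(-1/2)/5760 + 49·e^(1/2)/5760) + x^4·(-e^(-1/2)/96 + 5·e^(1/2)/96) + x^2·(e^(-1/2)/4 + e^(1/2)/4) - e^(-1/2) + e^(1/2)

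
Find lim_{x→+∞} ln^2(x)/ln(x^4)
This is an ∞/∞ indeterminate form as x → +∞.
Write ln(x^4) = 4·ln(x), reducing the quotient to ln(x)/4 → ∞.
Limit = ∞.

Final answer: ∞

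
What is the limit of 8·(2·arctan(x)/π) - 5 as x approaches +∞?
Evaluate the dominant behaviour as x → +∞; each term tends to a finite value or vanishes.
Limit = 3.

Final answer: 3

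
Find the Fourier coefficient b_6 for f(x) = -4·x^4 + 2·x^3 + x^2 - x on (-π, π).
b_6 = (1/π) ∫_{-π}^{π} f(x)·sin(6x) dx.
Evaluate the integral (use parity and integration by parts as needed): b_6 = 4/9 - 2·π^2/3.

Final answer: 4/9 - 2·π^2/3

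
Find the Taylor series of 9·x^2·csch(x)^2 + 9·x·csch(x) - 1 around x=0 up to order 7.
-191·x^6/1680 + 31·x^4/40 - 9·x^2/2 + 17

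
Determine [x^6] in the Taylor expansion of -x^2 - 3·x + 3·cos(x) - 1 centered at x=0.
Expand to order 6: -x^2 - 3·x + 3·cos(x) - 1 = -x^6/240 + x^4/8 - 5·x^2/2 - 3·x + 2 + O(x^7).
The coefficient of x^6 is -1/240.

Final answer: -1/240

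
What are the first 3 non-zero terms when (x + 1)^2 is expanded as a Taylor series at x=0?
x^2 + 2·x + 1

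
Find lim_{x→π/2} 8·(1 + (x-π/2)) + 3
Direct substitution at x = π/2 gives 11.

Final answer: 11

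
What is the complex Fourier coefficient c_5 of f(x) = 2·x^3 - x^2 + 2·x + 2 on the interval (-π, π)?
Compute the real Fourier coefficients first: a_5 = 4/25, b_5 = 76/125 + 4·π^2/5.
Then c_5 = (a_5 − i·b_5)/2 = 2/25 - 2·i·π^2/5 - 38·i/125.

Final answer: 2/25 - 2·i·π^2/5 - 38·i/125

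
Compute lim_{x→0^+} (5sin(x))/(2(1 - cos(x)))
Both numerator and denominator → 0 as x → 0^+; this is a 0/0 indeterminate form.
Expand each to leading order near x = 0: numerator ~ 5·x, denominator ~ x^2.
The limit of the ratio is ∞.

Final answer: ∞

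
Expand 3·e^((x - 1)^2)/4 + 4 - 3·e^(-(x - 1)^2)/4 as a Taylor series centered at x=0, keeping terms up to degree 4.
x^4·(5·e^(-1)/8 + 19·e/8) + x^3·(-5·e/2 + e^(-1)/2) + x^2·(-3·e^(-1)/4 + 9·e/4) + x·(-3·e/2 - 3·e^(-1)/2) - 3·e^(-1)/4 + 3·e/4 + 4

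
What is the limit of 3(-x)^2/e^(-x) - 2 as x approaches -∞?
The quotient is an ∞/∞ indeterminate form as x → -∞.
Compare growth rates of the dominant terms (exponentials ≫ polynomials ≫ logarithms), or apply L'Hôpital's rule; the quotient → 0.
Adding the constant: 0 - 2 = -2. Limit = -2.

Final answer: -2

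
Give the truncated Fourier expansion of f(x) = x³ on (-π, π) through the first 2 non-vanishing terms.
(-12 + 2·π^2)·sin(x) + (3/2 - π^2)·sin(2·x)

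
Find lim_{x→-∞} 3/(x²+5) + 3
Evaluate the dominant behaviour as x → -∞; each term tends to a finite value or vanishes.
Limit = 3.

Final answer: 3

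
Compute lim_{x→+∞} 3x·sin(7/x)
As x → +∞: let u = 7/x → 0⁺; then 3·x·sin(7/x) = 3·7·sin(u)/u → 3·7·1 = 21.
Limit = 21.

Final answer: 21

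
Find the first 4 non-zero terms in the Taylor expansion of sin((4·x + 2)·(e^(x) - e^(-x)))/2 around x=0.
-94·x^4/3 - 5·x^3 + 4·x^2 + 2·x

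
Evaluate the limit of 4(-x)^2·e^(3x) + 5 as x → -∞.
The product is a 0·∞ indeterminate form at x → -∞.
Rewrite the product as 4(-x)^2 / e^(-3x) (an ∞/∞ form) and apply L'Hôpital, or use the standard hierarchy e^(3|x|) ≫ |(-x)^2| as x → -∞.
The indeterminate product → 0, so the limit = 5.

Final answer: 5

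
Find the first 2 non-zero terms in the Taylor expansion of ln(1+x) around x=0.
-x^2/2 + x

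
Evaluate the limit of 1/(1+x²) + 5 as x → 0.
Direct substitution at x = 0 gives 6.

Final answer: 6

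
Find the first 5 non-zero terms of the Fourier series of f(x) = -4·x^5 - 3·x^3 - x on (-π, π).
(-926 - 8·π^4 + 154·π^2)·sin(x) + (-17·π^2 + 53/2 + 4·π^4)·sin(2·x) + (-8·π^4/3 - 266/81 + 106·π^2/27)·sin(3·x) + (-π^2 + 7/8 + 2·π^4)·sin(4·x) + (-8·π^4/5 - 262/625 + 2·π^2/25)·sin(5·x)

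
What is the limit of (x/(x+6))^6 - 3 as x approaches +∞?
As x → +∞: x/(x+6) = 1/(1 + 6/x) → 1, and the 6th power of a limit-1 base also → 1; with the additive constant, 1 - 3 = -2.
Limit = -2.

Final answer: -2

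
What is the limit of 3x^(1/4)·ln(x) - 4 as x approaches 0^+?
The product is a 0·∞ indeterminate form at x → 0⁺.
Rewrite the product as 3·ln(x) / x^(-1/4) and apply L'Hôpital, or use the standard hierarchy x^(-1/4) ≫ |ln x| as x → 0⁺.
The indeterminate product → 0, so the limit = -4.

Final answer: -4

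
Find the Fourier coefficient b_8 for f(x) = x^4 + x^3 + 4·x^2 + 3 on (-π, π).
b_8 = (1/π) ∫_{-π}^{π} f(x)·sin(8x) dx.
Evaluate the integral (use parity and integration by parts as needed): b_8 = 3/128 - π^2/4.

Final answer: 3/128 - π^2/4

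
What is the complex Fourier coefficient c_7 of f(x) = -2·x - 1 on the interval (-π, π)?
Compute the real Fourier coefficients first: a_7 = 0, b_7 = -4/7.
Then c_7 = (a_7 − i·b_7)/2 = 2·i/7.

Final answer: 2·i/7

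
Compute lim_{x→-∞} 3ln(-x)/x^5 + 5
The quotient is an ∞/∞ indeterminate form as x → -∞.
Compare growth rates of the dominant terms (exponentials ≫ polynomials ≫ logarithms), or apply L'Hôpital's rule; the quotient → 0.
Adding the constant: 0 + 5 = 5. Limit = 5.

Final answer: 5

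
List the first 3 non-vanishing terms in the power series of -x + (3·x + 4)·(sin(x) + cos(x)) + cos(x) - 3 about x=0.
x^2/2 + 6·x + 2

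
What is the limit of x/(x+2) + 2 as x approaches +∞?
Evaluate the dominant behaviour as x → +∞; each term tends to a finite value or vanishes.
Limit = 3.

Final answer: 3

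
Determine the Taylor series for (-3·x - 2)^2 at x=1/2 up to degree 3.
49/4 + 21·(x - 1/2) + 9·(x - 1/2)^2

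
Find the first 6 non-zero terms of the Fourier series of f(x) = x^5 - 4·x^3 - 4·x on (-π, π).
(-48·π^2 + 2·π^4 + 280)·sin(x) + (-π^4 - 19/2 + 9·π^2)·sin(2·x) + (-112·π^2/27 + 8/81 + 2·π^4/3)·sin(3·x) + (-π^4/2 + 65/64 + 21·π^2/8)·sin(4·x) + (-48·π^2/25 - 712/625 + 2·π^4/5)·sin(5·x) + (-π^4/3 + 175/162 + 41·π^2/27)·sin(6·x)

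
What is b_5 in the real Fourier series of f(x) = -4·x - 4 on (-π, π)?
b_5 = (1/π) ∫_{-π}^{π} f(x)·sin(5x) dx.
Evaluate the integral (use parity and integration by parts as needed): b_5 = -8/5.

Final answer: -8/5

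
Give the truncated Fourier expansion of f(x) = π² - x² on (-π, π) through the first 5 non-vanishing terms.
4·cos(x) - cos(2·x) + 4·cos(3·x)/9 - cos(4·x)/4 + 2·π^2/3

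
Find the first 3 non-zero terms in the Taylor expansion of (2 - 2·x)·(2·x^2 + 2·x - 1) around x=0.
-4·x^3 + 6·x - 2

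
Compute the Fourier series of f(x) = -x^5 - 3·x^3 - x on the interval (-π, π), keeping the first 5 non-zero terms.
(-206 - 2·π^4 + 34·π^2)·sin(x) + (-2·π^2 + 4 + π^4)·sin(2·x) + (-2·π^4/3 - 14·π^2/27 - 26/81)·sin(3·x) + (11/64 + 7·π^2/8 + π^4/2)·sin(4·x) + (-2·π^4/5 - 22·π^2/25 - 118/625)·sin(5·x)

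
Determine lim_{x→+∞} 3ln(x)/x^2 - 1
The quotient is an ∞/∞ indeterminate form as x → +∞.
The polynomial denominator x^2 dominates the logarithmic numerator (any positive power of x ≫ ln(x) as x → ∞), so the quotient → 0.
Adding the constant: 0 - 1 = -1. Limit = -1.

Final answer: -1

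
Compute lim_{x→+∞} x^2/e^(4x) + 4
The quotient is an ∞/∞ indeterminate form as x → +∞.
The exponential denominator e^(4x) dominates the polynomial numerator (e^x ≫ x^2 as x → ∞), so the quotient → 0.
Adding the constant: 0 + 4 = 4. Limit = 4.

Final answer: 4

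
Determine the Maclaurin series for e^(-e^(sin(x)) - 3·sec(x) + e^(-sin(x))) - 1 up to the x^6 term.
-41·x^6·e^(-3)/720 + 13·x^5·e^(-3)/15 - 11·x^4·e^(-3)/6 + 5·x^3·e^(-3)/3 + x^2·e^(-3)/2 - 2·x·e^(-3) - 1 + e^(-3)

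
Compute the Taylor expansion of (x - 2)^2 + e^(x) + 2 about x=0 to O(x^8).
x^7/5040 + x^6/720 + x^5/120 + x^4/24 + x^3/6 + 3·x^2/2 - 3·x + 7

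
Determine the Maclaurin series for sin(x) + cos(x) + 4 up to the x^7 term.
-x^7/5040 - x^6/720 + x^5/120 + x^4/24 - x^3/6 - x^2/2 + x + 5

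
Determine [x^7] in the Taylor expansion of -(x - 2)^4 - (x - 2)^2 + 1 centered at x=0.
Expand to order 7: -(x - 2)^4 - (x - 2)^2 + 1 = -x^4 + 8·x^3 - 25·x^2 + 36·x - 19 + O(x^8).
The coefficient of x^7 is 0.

Final answer: 0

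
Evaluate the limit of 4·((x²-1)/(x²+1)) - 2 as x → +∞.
Evaluate the dominant behaviour as x → +∞; each term tends to a finite value or vanishes.
Limit = 2.

Final answer: 2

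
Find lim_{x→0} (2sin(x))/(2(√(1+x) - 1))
Both numerator and denominator → 0 as x → 0; this is a 0/0 indeterminate form.
Expand each to leading order near x = 0: numerator ~ 2·x, denominator ~ x.
The limit of the ratio is 2.

Final answer: 2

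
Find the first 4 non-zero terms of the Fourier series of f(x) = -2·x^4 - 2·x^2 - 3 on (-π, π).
(-88 + 16·π^2)·cos(x) + (4 - 4·π^2)·cos(2·x) + (-8/27 + 16·π^2/9)·cos(3·x) - 2·π^4/5 - 2·π^2/3 - 3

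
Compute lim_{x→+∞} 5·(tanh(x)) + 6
Evaluate the dominant behaviour as x → +∞; each term tends to a finite value or vanishes.
Limit = 11.

Final answer: 11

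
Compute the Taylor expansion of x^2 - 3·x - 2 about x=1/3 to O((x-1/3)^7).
-26/9 - 7·(x - 1/3)/3 + (x - 1/3)^2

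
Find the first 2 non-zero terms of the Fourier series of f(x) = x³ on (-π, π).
(-12 + 2·π^2)·sin(x) + (3/2 - π^2)·sin(2·x)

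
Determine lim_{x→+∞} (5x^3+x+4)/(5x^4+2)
This is an ∞/∞ indeterminate form as x → +∞.
Divide numerator and denominator by x^4 and let the lower-order terms vanish; the numerator's degree 3 is below the denominator's degree 4, so the quotient → 0.
Limit = 0.

Final answer: 0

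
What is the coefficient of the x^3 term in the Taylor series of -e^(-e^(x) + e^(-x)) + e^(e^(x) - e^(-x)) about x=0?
Expand to order 3: -e^(-e^(x) + e^(-x)) + e^(e^(x) - e^(-x)) = 10·x^3/3 + 4·x + O(x^4).
The coefficient of x^3 is 10/3.

Final answer: 10/3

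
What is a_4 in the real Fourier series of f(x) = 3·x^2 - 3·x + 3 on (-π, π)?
a_4 = (1/π) ∫_{-π}^{π} f(x)·cos(4x) dx.
Evaluate the integral (use parity and integration by parts as needed): a_4 = 3/4.

Final answer: 3/4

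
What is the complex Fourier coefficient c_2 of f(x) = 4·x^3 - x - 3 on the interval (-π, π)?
Compute the real Fourier coefficients first: a_2 = 0, b_2 = 7 - 4·π^2.
Then c_2 = (a_2 − i·b_2)/2 = -7·i/2 + 2·i·π^2.

Final answer: -7·i/2 + 2·i·π^2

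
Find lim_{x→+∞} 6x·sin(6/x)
As x → +∞: let u = 6/x → 0⁺; then 6·x·sin(6/x) = 6·6·sin(u)/u → 6·6·1 = 36.
Limit = 36.

Final answer: 36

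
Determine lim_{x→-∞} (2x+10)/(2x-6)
Evaluate the dominant behaviour as x → -∞; each term tends to a finite value or vanishes.
Limit = 1.

Final answer: 1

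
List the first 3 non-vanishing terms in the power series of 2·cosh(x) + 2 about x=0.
x^4/12 + x^2 + 4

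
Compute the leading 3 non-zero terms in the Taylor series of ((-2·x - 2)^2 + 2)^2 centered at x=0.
112·x^2 + 96·x + 36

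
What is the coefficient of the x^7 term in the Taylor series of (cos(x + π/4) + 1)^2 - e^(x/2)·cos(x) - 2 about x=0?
Expand to order 7: (cos(x + π/4) + 1)^2 - e^(x/2)·cos(x) - 2 = x^7·(-29/645120 + (√(2)/2 + 1)^2·(√(2)/(5040·(√(2)/2 + 1)) + 1/(80·(√(2)/2 + 1)^2))) + x^6·(-13/5120 + (√(2)/2 + 1)^2·(-√(2)/(720·(√(2)/2 + 1)) + 1/(720·(√(2)/2 + 1)^2))) + x^5·((√(2)/2 + 1)^2·(-1/(8·(√(2)/2 + 1)^2) - √(2)/(120·(√(2)/2 + 1))) - 41/3840) + x^4·(7/384 + (√(2)/2 + 1)^2·(-1/(24·(√(2)/2 + 1)^2) + √(2)/(24·(√(2)/2 + 1)))) + x^3·(11/48 + (√(2)/2 + 1)^2·(√(2)/(6·(√(2)/2 + 1)) + 1/(2·(√(2)/2 + 1)^2))) + x^2·((√(2)/2 + 1)^2·(-√(2)/(2·(√(2)/2 + 1)) + 1/(2·(√(2)/2 + 1)^2)) + 3/8) + x·(-√(2)·(√(2)/2 + 1) - 1/2) - 3 + (√(2)/2 + 1)^2 + O(x^8).
The coefficient of x^7 is -29/645120 + (√(2)/2 + 1)^2·(√(2)/(5040·(√(2)/2 + 1)) + 1/(80·(√(2)/2 + 1)^2)).

Final answer: -29/645120 + (√(2)/2 + 1)^2·(√(2)/(5040·(√(2)/2 + 1)) + 1/(80·(√(2)/2 + 1)^2))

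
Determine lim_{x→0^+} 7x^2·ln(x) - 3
The product is a 0·∞ indeterminate form at x → 0⁺.
Rewrite the product as 7·ln(x) / x^(-2) and apply L'Hôpital, or use the standard hierarchy x^(-2) ≫ |ln x| as x → 0⁺.
The indeterminate product → 0, so the limit = -3.

Final answer: -3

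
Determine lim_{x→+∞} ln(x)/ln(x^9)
This is an ∞/∞ indeterminate form as x → +∞.
Write ln(x^9) = 9·ln(x), reducing the quotient to 1/9.
Limit = 1/9.

Final answer: 1/9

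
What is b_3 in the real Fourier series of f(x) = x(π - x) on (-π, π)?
b_3 = (1/π) ∫_{-π}^{π} f(x)·sin(3x) dx.
Evaluate the integral (use parity and integration by parts as needed): b_3 = 2·π/3.

Final answer: 2·π/3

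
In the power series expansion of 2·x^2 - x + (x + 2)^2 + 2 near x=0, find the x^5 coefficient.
Expand to order 5: 2·x^2 - x + (x + 2)^2 + 2 = 3·x^2 + 3·x + 6 + O(x^6).
The coefficient of x^5 is 0.

Final answer: 0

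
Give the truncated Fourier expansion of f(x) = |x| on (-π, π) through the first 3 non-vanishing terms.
-4·cos(x)/π - 4·cos(3·x)/(9·π) + π/2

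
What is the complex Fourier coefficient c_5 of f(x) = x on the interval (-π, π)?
Compute the real Fourier coefficients first: a_5 = 0, b_5 = 2/5.
Then c_5 = (a_5 − i·b_5)/2 = -i/5.

Final answer: -i/5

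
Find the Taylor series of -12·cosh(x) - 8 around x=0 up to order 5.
-x^4/2 - 6·x^2 - 20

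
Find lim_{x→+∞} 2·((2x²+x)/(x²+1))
Evaluate the dominant behaviour as x → +∞; each term tends to a finite value or vanishes.
Limit = 4.

Final answer: 4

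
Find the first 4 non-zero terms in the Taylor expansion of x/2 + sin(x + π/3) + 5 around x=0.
-x^3/12 - √(3)·x^2/4 + x + √(3)/2 + 5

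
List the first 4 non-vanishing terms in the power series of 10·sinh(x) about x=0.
x^7/504 + x^5/12 + 5·x^3/3 + 10·x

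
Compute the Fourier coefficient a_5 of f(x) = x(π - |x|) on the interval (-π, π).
a_5 = (1/π) ∫_{-π}^{π} f(x)·cos(5x) dx.
Evaluate the integral (use parity and integration by parts as needed): a_5 = 0.

Final answer: 0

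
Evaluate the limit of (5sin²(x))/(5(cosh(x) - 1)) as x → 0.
Both numerator and denominator → 0 as x → 0; this is a 0/0 indeterminate form.
Expand each to leading order near x = 0: numerator ~ 5·x^2, denominator ~ 5·x^2/2.
The limit of the ratio is 2.

Final answer: 2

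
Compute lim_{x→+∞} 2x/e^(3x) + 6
The quotient is an ∞/∞ indeterminate form as x → +∞.
The exponential denominator e^(3x) dominates the polynomial numerator (e^x ≫ x as x → ∞), so the quotient → 0.
Adding the constant: 0 + 6 = 6. Limit = 6.

Final answer: 6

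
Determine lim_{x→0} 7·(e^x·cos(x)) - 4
Direct substitution at x = 0 gives 3.

Final answer: 3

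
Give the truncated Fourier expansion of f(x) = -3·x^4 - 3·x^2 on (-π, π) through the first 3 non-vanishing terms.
(-132 + 24·π^2)·cos(x) + (6 - 6·π^2)·cos(2·x) - 3·π^4/5 - π^2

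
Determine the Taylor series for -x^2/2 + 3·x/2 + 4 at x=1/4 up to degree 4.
139/32 + 5·(x - 1/4)/4 - (x - 1/4)^2/2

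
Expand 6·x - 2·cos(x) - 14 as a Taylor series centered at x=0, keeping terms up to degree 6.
x^6/360 - x^4/12 + x^2 + 6·x - 16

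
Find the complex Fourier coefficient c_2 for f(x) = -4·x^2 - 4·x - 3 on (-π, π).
Compute the real Fourier coefficients first: a_2 = -4, b_2 = 4.
Then c_2 = (a_2 − i·b_2)/2 = -2 - 2·i.

Final answer: -2 - 2·i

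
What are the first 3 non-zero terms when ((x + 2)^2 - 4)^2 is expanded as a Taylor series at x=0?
x^4 + 8·x^3 + 16·x^2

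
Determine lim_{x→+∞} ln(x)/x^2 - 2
The quotient is an ∞/∞ indeterminate form as x → +∞.
The polynomial denominator x^2 dominates the logarithmic numerator (any positive power of x ≫ ln(x) as x → ∞), so the quotient → 0.
Adding the constant: 0 - 2 = -2. Limit = -2.

Final answer: -2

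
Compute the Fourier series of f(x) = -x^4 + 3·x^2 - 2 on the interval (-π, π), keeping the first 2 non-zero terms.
(-60 + 8·π^2)·cos(x) - π^4/5 - 2 + π^2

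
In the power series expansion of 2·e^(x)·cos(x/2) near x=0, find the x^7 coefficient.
Expand to order 7: 2·e^(x)·cos(x/2) = -139·x^7/161280 - 13·x^6/2560 - 19·x^5/960 - 7·x^4/192 + x^3/12 + 3·x^2/4 + 2·x + 2 + O(x^8).
The coefficient of x^7 is -139/161280.

Final answer: -139/161280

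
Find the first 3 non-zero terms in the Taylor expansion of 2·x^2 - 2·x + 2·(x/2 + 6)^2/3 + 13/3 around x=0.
13·x^2/6 + 2·x + 85/3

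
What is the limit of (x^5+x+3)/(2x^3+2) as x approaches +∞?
This is an ∞/∞ indeterminate form as x → +∞.
Divide numerator and denominator by x^5 and let the lower-order terms vanish; the numerator's degree 5 exceeds the denominator's degree 3, so the quotient diverges.
Limit = ∞.

Final answer: ∞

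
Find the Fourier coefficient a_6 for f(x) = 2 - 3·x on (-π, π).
a_6 = (1/π) ∫_{-π}^{π} f(x)·cos(6x) dx.
Evaluate the integral (use parity and integration by parts as needed): a_6 = 0.

Final answer: 0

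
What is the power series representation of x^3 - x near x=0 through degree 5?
x^3 - x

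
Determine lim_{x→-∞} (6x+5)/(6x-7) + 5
Evaluate the dominant behaviour as x → -∞; each term tends to a finite value or vanishes.
Limit = 6.

Final answer: 6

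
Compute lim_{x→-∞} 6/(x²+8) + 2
Evaluate the dominant behaviour as x → -∞; each term tends to a finite value or vanishes.
Limit = 2.

Final answer: 2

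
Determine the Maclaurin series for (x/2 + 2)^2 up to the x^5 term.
x^2/4 + 2·x + 4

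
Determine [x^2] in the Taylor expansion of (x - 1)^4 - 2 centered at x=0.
Expand to order 2: (x - 1)^4 - 2 = 6·x^2 - 4·x - 1 + O(x^3).
The coefficient of x^2 is 6.

Final answer: 6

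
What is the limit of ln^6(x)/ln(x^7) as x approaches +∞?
This is an ∞/∞ indeterminate form as x → +∞.
Write ln(x^7) = 7·ln(x), reducing the quotient to ln^5(x)/7 → ∞.
Limit = ∞.

Final answer: ∞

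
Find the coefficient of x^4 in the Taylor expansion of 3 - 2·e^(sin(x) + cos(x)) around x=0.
Expand to order 4: 3 - 2·e^(sin(x) + cos(x)) = 5·e·x^4/12 + e·x^3 - 2·e·x - 2·e + 3 + O(x^5).
The coefficient of x^4 is 5·e/12.

Final answer: 5·e/12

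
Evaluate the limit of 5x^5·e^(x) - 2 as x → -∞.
The product is a 0·∞ indeterminate form at x → -∞.
Rewrite the product as 5x^5 / e^(-x) (an ∞/∞ form) and apply L'Hôpital, or use the standard hierarchy e^(|x|) ≫ |x^5| as x → -∞.
The indeterminate product → 0, so the limit = -2.

Final answer: -2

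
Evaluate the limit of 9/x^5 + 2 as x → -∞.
Evaluate the dominant behaviour as x → -∞; each term tends to a finite value or vanishes.
Limit = 2.

Final answer: 2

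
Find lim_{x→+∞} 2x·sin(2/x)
As x → +∞: let u = 2/x → 0⁺; then 2·x·sin(2/x) = 2·2·sin(u)/u → 2·2·1 = 4.
Limit = 4.

Final answer: 4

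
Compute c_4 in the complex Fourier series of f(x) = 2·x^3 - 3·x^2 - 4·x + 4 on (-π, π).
Compute the real Fourier coefficients first: a_4 = -3/4, b_4 = 19/8 - π^2.
Then c_4 = (a_4 − i·b_4)/2 = -3/8 - 19·i/16 + i·π^2/2.

Final answer: -3/8 - 19·i/16 + i·π^2/2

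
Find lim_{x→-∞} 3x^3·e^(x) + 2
The product is a 0·∞ indeterminate form at x → -∞.
Rewrite the product as 3x^3 / e^(-x) (an ∞/∞ form) and apply L'Hôpital, or use the standard hierarchy e^(|x|) ≫ |x^3| as x → -∞.
The indeterminate product → 0, so the limit = 2.

Final answer: 2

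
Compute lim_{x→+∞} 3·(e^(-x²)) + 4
Evaluate the dominant behaviour as x → +∞; each term tends to a finite value or vanishes.
Limit = 4.

Final answer: 4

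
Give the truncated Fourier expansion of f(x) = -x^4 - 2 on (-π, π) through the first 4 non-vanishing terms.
(-48 + 8·π^2)·cos(x) + (3 - 2·π^2)·cos(2·x) + (-16/27 + 8·π^2/9)·cos(3·x) - π^4/5 - 2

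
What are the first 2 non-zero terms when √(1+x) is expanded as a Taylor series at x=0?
x/2 + 1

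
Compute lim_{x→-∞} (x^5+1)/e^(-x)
This is an ∞/∞ indeterminate form as x → -∞.
Compare growth rates of the dominant terms (exponentials ≫ polynomials ≫ logarithms), or apply L'Hôpital's rule; the quotient → 0.
Limit = 0.

Final answer: 0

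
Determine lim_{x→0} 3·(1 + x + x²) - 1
Direct substitution at x = 0 gives 2.

Final answer: 2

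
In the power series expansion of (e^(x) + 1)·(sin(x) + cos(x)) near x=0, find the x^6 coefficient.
Expand to order 6: (e^(x) + 1)·(sin(x) + cos(x)) = -x^6/80 - 7·x^5/120 - x^4/8 - x^3/6 + x^2/2 + 3·x + 2 + O(x^7).
The coefficient of x^6 is -1/80.

Final answer: -1/80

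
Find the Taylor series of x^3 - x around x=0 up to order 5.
x^3 - x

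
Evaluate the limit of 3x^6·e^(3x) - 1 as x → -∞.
The product is a 0·∞ indeterminate form at x → -∞.
Rewrite the product as 3x^6 / e^(-3x) (an ∞/∞ form) and apply L'Hôpital, or use the standard hierarchy e^(3|x|) ≫ |x^6| as x → -∞.
The indeterminate product → 0, so the limit = -1.

Final answer: -1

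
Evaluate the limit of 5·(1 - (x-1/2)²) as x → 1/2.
Direct substitution at x = 1/2 gives 5.

Final answer: 5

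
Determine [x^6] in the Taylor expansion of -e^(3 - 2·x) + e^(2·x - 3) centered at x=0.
Expand to order 6: -e^(3 - 2·x) + e^(2·x - 3) = x^6·(-4·e^(3)/45 + 4·e^(-3)/45) + x^5·(4·e^(-3)/15 + 4·e^(3)/15) + x^4·(-2·e^(3)/3 + 2·e^(-3)/3) + x^3·(4·e^(-3)/3 + 4·e^(3)/3) + x^2·(-2·e^(3) + 2·e^(-3)) + x·(2·e^(-3) + 2·e^(3)) - e^(3) + e^(-3) + O(x^7).
The coefficient of x^6 is -4·e^(3)/45 + 4·e^(-3)/45.

Final answer: -4·e^(3)/45 + 4·e^(-3)/45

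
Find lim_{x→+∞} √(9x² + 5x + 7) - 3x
As x → +∞: multiply by the conjugate to get (5x+7)/(√(9x²+5x+7)+3x); the denominator ~ 6x, so the limit is 5/6.
Limit = 5/6.

Final answer: 5/6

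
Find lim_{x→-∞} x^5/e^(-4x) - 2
The quotient is an ∞/∞ indeterminate form as x → -∞.
Compare growth rates of the dominant terms (exponentials ≫ polynomials ≫ logarithms), or apply L'Hôpital's rule; the quotient → 0.
Adding the constant: 0 - 2 = -2. Limit = -2.

Final answer: -2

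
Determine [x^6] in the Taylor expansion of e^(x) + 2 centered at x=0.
Expand to order 6: e^(x) + 2 = x^6/720 + x^5/120 + x^4/24 + x^3/6 + x^2/2 + x + 3 + O(x^7).
The coefficient of x^6 is 1/720.

Final answer: 1/720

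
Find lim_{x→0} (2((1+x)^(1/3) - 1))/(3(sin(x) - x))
Both numerator and denominator → 0 as x → 0; this is a 0/0 indeterminate form.
Expand each to leading order near x = 0: numerator ~ 2·x/3, denominator ~ -x^3/2.
The limit of the ratio is -∞.

Final answer: -∞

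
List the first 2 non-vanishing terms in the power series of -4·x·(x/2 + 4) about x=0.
-2·x^2 - 16·x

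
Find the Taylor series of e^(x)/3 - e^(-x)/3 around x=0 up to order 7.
x^7/7560 + x^5/180 + x^3/9 + 2·x/3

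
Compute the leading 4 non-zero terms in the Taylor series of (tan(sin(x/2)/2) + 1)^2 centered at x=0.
-x^3/96 + x^2/16 + x/2 + 1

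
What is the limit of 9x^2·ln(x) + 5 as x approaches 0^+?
The product is a 0·∞ indeterminate form at x → 0⁺.
Rewrite the product as 9·ln(x) / x^(-2) and apply L'Hôpital, or use the standard hierarchy x^(-2) ≫ |ln x| as x → 0⁺.
The indeterminate product → 0, so the limit = 5.

Final answer: 5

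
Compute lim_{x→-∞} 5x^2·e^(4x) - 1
The product is a 0·∞ indeterminate form at x → -∞.
Rewrite the product as 5x^2 / e^(-4x) (an ∞/∞ form) and apply L'Hôpital, or use the standard hierarchy e^(4|x|) ≫ |x^2| as x → -∞.
The indeterminate product → 0, so the limit = -1.

Final answer: -1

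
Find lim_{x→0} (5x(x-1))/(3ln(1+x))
Both numerator and denominator → 0 as x → 0; this is a 0/0 indeterminate form.
Expand each to leading order near x = 0: numerator ~ -5·x, denominator ~ 3·x.
The limit of the ratio is -5/3.

Final answer: -5/3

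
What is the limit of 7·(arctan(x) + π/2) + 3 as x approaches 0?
Direct substitution at x = 0 gives 3 + 7·π/2.

Final answer: 3 + 7·π/2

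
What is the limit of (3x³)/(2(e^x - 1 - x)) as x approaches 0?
Both numerator and denominator → 0 as x → 0; this is a 0/0 indeterminate form.
Expand each to leading order near x = 0: numerator ~ 3·x^3, denominator ~ x^2.
The limit of the ratio is 0.

Final answer: 0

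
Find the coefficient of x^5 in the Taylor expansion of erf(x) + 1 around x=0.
Expand to order 5: erf(x) + 1 = x^5/(5·√(π)) - 2·x^3/(3·√(π)) + 2·x/√(π) + 1 + O(x^6).
The coefficient of x^5 is 1/(5·√(π)).

Final answer: 1/(5·√(π))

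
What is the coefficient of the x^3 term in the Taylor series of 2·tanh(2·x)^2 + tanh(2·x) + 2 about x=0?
Expand to order 3: 2·tanh(2·x)^2 + tanh(2·x) + 2 = -8·x^3/3 + 8·x^2 + 2·x + 2 + O(x^4).
The coefficient of x^3 is -8/3.

Final answer: -8/3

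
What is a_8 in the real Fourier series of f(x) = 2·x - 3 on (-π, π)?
a_8 = (1/π) ∫_{-π}^{π} f(x)·cos(8x) dx.
Evaluate the integral (use parity and integration by parts as needed): a_8 = 0.

Final answer: 0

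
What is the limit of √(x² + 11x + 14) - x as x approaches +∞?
This is an ∞ − ∞ indeterminate form.
Multiply and divide by the conjugate √(x²+11x + 14) + x; the x² terms cancel, leaving (11x + 14)/(√(x²+11x + 14)+x) → 11/2.
Limit = 11/2.

Final answer: 11/2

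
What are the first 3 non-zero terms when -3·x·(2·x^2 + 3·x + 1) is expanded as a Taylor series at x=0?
-6·x^3 - 9·x^2 - 3·x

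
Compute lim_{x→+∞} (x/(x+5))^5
As x → +∞: x/(x+5) = 1/(1 + 5/x) → 1, and the 5th power of a limit-1 base also → 1.
Limit = 1.

Final answer: 1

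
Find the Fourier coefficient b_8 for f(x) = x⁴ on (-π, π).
b_8 = (1/π) ∫_{-π}^{π} f(x)·sin(8x) dx.
Evaluate the integral (use parity and integration by parts as needed): b_8 = 0.

Final answer: 0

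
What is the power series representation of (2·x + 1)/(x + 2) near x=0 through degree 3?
3·x^3/16 - 3·x^2/8 + 3·x/4 + 1/2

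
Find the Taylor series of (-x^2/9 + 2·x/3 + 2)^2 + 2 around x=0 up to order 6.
x^4/81 - 4·x^3/27 + 8·x/3 + 6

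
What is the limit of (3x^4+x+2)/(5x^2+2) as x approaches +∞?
This is an ∞/∞ indeterminate form as x → +∞.
Divide numerator and denominator by x^4 and let the lower-order terms vanish; the numerator's degree 4 exceeds the denominator's degree 2, so the quotient diverges.
Limit = ∞.

Final answer: ∞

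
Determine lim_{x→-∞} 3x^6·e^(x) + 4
The product is a 0·∞ indeterminate form at x → -∞.
Rewrite the product as 3x^6 / e^(-x) (an ∞/∞ form) and apply L'Hôpital, or use the standard hierarchy e^(|x|) ≫ |x^6| as x → -∞.
The indeterminate product → 0, so the limit = 4.

Final answer: 4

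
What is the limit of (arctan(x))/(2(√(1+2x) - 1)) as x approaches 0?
Both numerator and denominator → 0 as x → 0; this is a 0/0 indeterminate form.
Expand each to leading order near x = 0: numerator ~ x, denominator ~ 2·x.
The limit of the ratio is 1/2.

Final answer: 1/2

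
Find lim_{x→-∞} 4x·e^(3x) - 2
The product is a 0·∞ indeterminate form at x → -∞.
Rewrite the product as 4x / e^(-3x) (an ∞/∞ form) and apply L'Hôpital, or use the standard hierarchy e^(3|x|) ≫ |x| as x → -∞.
The indeterminate product → 0, so the limit = -2.

Final answer: -2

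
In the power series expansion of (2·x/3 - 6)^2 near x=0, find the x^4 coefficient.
Expand to order 4: (2·x/3 - 6)^2 = 4·x^2/9 - 8·x + 36 + O(x^5).
The coefficient of x^4 is 0.

Final answer: 0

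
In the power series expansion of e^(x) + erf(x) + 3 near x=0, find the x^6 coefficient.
Expand to order 6: e^(x) + erf(x) + 3 = x^6/720 + x^5·(1/120 + 1/(5·√(π))) + x^4/24 + x^3·(1/6 - 2/(3·√(π))) + x^2/2 + x·(1 + 2/√(π)) + 4 + O(x^7).
The coefficient of x^6 is 1/720.

Final answer: 1/720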